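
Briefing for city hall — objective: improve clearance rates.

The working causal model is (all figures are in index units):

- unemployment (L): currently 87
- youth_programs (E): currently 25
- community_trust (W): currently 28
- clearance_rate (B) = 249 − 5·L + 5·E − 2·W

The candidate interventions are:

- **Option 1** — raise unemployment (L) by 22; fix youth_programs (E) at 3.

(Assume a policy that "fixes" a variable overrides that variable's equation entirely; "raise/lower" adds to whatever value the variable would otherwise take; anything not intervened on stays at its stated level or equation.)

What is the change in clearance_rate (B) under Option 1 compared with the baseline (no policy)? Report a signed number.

Baseline:
  L = 87
  E = 25
  W = 28
  B = 249 − 5·87 + 5·25 − 2·28 = -117
Option 1 (L + 22, E := 3):
  L = 87 + 22 = 109
  E = 3
  W = 28
  B = 249 − 5·109 + 5·3 − 2·28 = -337
Change in B: -337 − (-117) = -220

-220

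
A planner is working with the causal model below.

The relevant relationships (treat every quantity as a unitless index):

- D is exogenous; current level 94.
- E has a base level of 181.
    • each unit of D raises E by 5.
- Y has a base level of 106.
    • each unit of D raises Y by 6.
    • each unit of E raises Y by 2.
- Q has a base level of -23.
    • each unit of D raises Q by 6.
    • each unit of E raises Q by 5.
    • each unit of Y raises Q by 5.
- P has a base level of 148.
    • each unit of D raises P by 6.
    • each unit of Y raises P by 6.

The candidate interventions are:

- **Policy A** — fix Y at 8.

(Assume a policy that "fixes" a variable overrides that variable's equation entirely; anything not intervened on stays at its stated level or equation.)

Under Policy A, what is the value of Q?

Policy A (Y := 8):
  D = 94
  E = 181 + 5·94 = 651
  Y = 8
  Q = -23 + 6·94 + 5·651 + 5·8 = 3836

3836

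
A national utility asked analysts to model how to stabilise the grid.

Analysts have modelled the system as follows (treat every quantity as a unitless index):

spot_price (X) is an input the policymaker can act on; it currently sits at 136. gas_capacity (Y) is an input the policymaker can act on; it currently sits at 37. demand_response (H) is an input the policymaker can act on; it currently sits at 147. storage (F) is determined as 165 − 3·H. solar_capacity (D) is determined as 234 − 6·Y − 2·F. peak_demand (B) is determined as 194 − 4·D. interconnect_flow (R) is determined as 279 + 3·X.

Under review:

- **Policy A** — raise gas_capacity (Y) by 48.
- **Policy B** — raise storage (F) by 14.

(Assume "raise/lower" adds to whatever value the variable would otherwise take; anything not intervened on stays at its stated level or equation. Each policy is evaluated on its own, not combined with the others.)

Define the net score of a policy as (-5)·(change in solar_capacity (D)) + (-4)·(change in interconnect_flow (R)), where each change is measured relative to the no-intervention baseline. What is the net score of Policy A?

1440

Baseline:
  X = 136
  Y = 37
  H = 147
  F = 165 − 3·147 = -276
  D = 234 − 6·37 − 2·(-276) = 564
  R = 279 + 3·136 = 687
Policy A (Y + 48):
  X = 136
  Y = 37 + 48 = 85
  H = 147
  F = 165 − 3·147 = -276
  D = 234 − 6·85 − 2·(-276) = 276
  R = 279 + 3·136 = 687
ΔD = 276 − 564 = -288; ΔR = 687 − 687 = 0
Score = (-5)·(-288) + (-4)·0 = 1440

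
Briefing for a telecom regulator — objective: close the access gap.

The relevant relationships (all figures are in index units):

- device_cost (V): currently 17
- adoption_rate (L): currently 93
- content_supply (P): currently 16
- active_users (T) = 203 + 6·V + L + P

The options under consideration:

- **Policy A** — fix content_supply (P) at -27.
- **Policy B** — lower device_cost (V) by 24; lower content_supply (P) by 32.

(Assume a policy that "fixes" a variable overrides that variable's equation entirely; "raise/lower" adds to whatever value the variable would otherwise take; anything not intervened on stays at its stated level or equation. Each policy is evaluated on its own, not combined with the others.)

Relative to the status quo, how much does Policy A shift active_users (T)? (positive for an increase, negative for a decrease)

Baseline:
  V = 17
  L = 93
  P = 16
  T = 203 + 6·17 + 93 + 16 = 414
Policy A (P := -27):
  V = 17
  L = 93
  P = -27
  T = 203 + 6·17 + 93 + (-27) = 371
Change in T: 371 − 414 = -43

-43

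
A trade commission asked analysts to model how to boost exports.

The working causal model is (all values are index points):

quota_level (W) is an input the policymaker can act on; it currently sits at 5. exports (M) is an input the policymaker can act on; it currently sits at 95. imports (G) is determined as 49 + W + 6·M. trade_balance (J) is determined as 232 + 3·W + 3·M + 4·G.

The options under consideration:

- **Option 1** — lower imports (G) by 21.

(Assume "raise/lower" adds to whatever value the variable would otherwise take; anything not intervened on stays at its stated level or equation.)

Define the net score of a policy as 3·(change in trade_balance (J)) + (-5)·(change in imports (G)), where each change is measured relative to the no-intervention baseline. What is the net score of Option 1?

-147

Baseline:
  W = 5
  M = 95
  G = 49 + 5 + 6·95 = 624
  J = 232 + 3·5 + 3·95 + 4·624 = 3028
Option 1 (G − 21):
  W = 5
  M = 95
  G = 49 + 5 + 6·95 (−21 from intervention) = 603
  J = 232 + 3·5 + 3·95 + 4·603 = 2944
ΔJ = 2944 − 3028 = -84; ΔG = 603 − 624 = -21
Score = 3·(-84) + (-5)·(-21) = -147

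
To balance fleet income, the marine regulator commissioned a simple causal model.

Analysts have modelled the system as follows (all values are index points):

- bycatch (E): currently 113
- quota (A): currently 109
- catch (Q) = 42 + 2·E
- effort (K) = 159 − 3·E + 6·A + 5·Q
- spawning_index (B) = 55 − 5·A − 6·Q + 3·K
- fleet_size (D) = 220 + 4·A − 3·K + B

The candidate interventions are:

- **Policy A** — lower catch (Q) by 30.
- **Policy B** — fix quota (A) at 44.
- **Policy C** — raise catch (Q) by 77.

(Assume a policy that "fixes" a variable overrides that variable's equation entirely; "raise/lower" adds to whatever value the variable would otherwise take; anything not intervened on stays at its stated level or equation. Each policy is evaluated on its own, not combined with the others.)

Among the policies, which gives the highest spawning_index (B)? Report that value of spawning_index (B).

4037

Policy A (Q − 30):
  E = 113
  A = 109
  Q = 42 + 2·113 (−30 from intervention) = 238
  K = 159 − 3·113 + 6·109 + 5·238 = 1664
  B = 55 − 5·109 − 6·238 + 3·1664 = 3074
Policy B (A := 44):
  E = 113
  A = 44
  Q = 42 + 2·113 = 268
  K = 159 − 3·113 + 6·44 + 5·268 = 1424
  B = 55 − 5·44 − 6·268 + 3·1424 = 2499
Policy C (Q + 77):
  E = 113
  A = 109
  Q = 42 + 2·113 (+77 from intervention) = 345
  K = 159 − 3·113 + 6·109 + 5·345 = 2199
  B = 55 − 5·109 − 6·345 + 3·2199 = 4037
Comparing — Policy A: B=3074, Policy B: B=2499, Policy C: B=4037. Highest is 4037 (Policy C).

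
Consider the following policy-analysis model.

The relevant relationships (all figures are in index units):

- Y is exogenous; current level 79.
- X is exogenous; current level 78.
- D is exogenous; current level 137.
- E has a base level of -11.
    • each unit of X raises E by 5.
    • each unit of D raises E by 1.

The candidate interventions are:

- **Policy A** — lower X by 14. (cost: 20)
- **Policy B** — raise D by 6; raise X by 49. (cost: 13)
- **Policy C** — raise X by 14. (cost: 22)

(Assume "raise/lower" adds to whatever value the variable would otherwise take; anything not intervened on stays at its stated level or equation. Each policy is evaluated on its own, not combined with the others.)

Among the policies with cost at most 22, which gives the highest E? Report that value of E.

Policy A (X − 14):
  X = 78 − 14 = 64
  D = 137
  E = -11 + 5·64 + 137 = 446
Policy B (D + 6, X + 49):
  X = 78 + 49 = 127
  D = 137 + 6 = 143
  E = -11 + 5·127 + 143 = 767
Policy C (X + 14):
  X = 78 + 14 = 92
  D = 137
  E = -11 + 5·92 + 137 = 586
Comparing — Policy A: E=446, Policy B: E=767, Policy C: E=586. Highest is 767 (Policy B).

767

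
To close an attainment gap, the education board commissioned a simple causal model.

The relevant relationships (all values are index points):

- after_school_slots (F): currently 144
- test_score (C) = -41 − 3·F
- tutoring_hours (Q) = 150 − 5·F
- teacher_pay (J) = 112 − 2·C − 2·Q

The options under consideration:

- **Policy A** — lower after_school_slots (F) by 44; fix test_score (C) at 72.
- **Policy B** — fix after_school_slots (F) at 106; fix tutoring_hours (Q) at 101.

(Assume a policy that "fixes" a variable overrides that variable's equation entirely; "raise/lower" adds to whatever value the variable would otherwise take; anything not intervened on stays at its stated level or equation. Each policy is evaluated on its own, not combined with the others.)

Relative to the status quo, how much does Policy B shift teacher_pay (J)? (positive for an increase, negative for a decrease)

Baseline:
  F = 144
  C = -41 − 3·144 = -473
  Q = 150 − 5·144 = -570
  J = 112 − 2·(-473) − 2·(-570) = 2198
Policy B (F := 106, Q := 101):
  F = 106
  C = -41 − 3·106 = -359
  Q = 101
  J = 112 − 2·(-359) − 2·101 = 628
Change in J: 628 − 2198 = -1570

-1570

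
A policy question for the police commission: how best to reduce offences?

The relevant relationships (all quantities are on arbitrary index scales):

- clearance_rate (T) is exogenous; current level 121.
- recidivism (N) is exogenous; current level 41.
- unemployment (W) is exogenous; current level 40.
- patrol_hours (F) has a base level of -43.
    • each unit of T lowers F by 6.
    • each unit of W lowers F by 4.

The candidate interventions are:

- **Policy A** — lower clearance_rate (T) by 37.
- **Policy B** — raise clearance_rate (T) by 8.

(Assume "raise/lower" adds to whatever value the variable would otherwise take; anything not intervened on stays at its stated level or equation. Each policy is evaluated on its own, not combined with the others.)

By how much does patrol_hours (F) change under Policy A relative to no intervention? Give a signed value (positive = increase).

Baseline:
  T = 121
  W = 40
  F = -43 − 6·121 − 4·40 = -929
Policy A (T − 37):
  T = 121 − 37 = 84
  W = 40
  F = -43 − 6·84 − 4·40 = -707
Change in F: -707 − (-929) = 222

222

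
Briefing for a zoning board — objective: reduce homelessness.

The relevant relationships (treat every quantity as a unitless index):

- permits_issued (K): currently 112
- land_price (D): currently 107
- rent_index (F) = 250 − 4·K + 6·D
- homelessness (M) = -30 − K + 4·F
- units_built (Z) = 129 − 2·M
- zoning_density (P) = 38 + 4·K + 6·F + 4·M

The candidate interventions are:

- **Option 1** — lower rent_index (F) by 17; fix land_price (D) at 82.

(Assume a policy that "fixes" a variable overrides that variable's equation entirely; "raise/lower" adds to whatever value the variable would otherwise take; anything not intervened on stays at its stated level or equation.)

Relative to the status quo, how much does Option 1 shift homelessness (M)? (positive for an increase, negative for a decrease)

-668

Baseline:
  K = 112
  D = 107
  F = 250 − 4·112 + 6·107 = 444
  M = -30 − 112 + 4·444 = 1634
Option 1 (F − 17, D := 82):
  K = 112
  D = 82
  F = 250 − 4·112 + 6·82 (−17 from intervention) = 277
  M = -30 − 112 + 4·277 = 966
Change in M: 966 − 1634 = -668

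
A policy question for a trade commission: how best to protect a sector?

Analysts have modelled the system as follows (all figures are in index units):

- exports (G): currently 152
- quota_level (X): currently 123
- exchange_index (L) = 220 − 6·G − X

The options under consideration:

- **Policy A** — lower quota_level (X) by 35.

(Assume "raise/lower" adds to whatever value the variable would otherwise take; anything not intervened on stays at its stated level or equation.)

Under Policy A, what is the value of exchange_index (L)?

Policy A (X − 35):
  G = 152
  X = 123 − 35 = 88
  L = 220 − 6·152 − 88 = -780

-780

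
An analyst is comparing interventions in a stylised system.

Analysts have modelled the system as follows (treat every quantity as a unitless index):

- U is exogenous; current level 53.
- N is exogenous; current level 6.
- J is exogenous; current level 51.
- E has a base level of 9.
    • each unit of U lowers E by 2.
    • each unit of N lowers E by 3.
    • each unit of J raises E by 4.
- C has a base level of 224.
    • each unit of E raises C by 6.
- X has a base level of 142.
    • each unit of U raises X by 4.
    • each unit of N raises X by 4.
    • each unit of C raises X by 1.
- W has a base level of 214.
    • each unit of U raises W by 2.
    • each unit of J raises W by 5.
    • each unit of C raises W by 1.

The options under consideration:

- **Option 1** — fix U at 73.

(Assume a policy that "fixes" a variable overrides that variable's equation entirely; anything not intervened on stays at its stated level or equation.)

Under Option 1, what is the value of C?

518

Option 1 (U := 73):
  U = 73
  N = 6
  J = 51
  E = 9 − 2·73 − 3·6 + 4·51 = 49
  C = 224 + 6·49 = 518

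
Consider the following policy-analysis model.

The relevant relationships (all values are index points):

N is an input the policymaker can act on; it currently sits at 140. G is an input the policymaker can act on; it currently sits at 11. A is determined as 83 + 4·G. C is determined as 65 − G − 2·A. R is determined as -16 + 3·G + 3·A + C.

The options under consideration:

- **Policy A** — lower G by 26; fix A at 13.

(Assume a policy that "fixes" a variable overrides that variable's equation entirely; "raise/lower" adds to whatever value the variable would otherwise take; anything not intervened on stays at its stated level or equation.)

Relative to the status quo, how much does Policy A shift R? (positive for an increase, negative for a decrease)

Baseline:
  G = 11
  A = 83 + 4·11 = 127
  C = 65 − 11 − 2·127 = -200
  R = -16 + 3·11 + 3·127 + (-200) = 198
Policy A (G − 26, A := 13):
  G = 11 − 26 = -15
  A = 13
  C = 65 − (-15) − 2·13 = 54
  R = -16 + 3·(-15) + 3·13 + 54 = 32
Change in R: 32 − 198 = -166

-166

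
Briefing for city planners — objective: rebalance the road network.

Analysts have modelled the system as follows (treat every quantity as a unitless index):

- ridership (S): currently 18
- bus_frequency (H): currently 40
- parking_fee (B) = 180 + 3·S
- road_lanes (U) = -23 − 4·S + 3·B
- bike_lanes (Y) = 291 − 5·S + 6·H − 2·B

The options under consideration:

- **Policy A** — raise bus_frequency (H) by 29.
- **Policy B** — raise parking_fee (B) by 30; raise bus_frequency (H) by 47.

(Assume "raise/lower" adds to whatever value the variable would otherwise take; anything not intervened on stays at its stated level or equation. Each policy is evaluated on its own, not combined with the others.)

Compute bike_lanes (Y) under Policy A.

Policy A (H + 29):
  S = 18
  H = 40 + 29 = 69
  B = 180 + 3·18 = 234
  Y = 291 − 5·18 + 6·69 − 2·234 = 147

147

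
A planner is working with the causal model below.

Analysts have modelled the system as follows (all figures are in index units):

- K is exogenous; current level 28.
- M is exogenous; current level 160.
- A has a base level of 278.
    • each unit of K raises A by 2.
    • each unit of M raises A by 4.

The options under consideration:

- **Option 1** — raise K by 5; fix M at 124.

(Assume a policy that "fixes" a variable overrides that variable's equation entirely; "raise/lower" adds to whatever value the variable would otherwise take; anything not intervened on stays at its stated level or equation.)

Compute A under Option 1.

Option 1 (K + 5, M := 124):
  K = 28 + 5 = 33
  M = 124
  A = 278 + 2·33 + 4·124 = 840

840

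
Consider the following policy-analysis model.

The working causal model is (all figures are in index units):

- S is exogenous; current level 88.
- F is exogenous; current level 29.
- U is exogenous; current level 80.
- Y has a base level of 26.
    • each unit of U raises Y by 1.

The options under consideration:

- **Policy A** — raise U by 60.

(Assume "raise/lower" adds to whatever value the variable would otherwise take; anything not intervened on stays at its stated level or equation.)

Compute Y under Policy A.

166

Policy A (U + 60):
  U = 80 + 60 = 140
  Y = 26 + 140 = 166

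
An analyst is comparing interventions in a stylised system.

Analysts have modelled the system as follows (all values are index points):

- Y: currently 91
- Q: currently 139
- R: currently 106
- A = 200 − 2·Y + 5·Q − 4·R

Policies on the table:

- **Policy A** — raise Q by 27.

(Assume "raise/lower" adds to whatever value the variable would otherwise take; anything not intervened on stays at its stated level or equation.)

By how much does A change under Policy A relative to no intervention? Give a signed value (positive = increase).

Baseline:
  Y = 91
  Q = 139
  R = 106
  A = 200 − 2·91 + 5·139 − 4·106 = 289
Policy A (Q + 27):
  Y = 91
  Q = 139 + 27 = 166
  R = 106
  A = 200 − 2·91 + 5·166 − 4·106 = 424
Change in A: 424 − 289 = 135

135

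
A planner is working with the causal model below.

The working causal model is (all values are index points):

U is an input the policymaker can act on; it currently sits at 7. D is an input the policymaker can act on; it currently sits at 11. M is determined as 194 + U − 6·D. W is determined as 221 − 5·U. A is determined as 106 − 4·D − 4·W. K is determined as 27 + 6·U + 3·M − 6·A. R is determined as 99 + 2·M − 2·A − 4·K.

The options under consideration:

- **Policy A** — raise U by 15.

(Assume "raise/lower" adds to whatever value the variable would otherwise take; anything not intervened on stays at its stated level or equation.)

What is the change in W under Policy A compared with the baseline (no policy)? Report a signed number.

Baseline:
  U = 7
  W = 221 − 5·7 = 186
Policy A (U + 15):
  U = 7 + 15 = 22
  W = 221 − 5·22 = 111
Change in W: 111 − 186 = -75

-75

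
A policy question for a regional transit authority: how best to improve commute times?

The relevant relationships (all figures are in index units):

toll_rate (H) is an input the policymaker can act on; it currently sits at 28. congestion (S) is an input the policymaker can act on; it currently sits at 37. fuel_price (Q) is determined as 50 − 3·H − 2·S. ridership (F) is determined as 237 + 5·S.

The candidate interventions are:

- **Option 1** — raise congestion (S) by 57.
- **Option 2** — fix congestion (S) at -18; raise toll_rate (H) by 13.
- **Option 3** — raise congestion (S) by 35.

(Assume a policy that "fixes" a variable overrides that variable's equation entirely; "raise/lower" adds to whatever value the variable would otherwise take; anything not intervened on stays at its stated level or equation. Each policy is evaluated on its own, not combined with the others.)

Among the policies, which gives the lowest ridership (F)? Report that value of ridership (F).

Option 1 (S + 57):
  S = 37 + 57 = 94
  F = 237 + 5·94 = 707
Option 2 (S := -18, H + 13):
  S = -18
  F = 237 + 5·(-18) = 147
Option 3 (S + 35):
  S = 37 + 35 = 72
  F = 237 + 5·72 = 597
Comparing — Option 1: F=707, Option 2: F=147, Option 3: F=597. Lowest is 147 (Option 2).

147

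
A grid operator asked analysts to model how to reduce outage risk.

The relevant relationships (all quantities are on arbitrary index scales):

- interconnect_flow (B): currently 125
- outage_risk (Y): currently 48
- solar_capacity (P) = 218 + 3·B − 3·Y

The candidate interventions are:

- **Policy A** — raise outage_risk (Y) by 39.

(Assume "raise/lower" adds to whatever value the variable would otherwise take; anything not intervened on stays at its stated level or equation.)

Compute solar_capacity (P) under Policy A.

332

Policy A (Y + 39):
  B = 125
  Y = 48 + 39 = 87
  P = 218 + 3·125 − 3·87 = 332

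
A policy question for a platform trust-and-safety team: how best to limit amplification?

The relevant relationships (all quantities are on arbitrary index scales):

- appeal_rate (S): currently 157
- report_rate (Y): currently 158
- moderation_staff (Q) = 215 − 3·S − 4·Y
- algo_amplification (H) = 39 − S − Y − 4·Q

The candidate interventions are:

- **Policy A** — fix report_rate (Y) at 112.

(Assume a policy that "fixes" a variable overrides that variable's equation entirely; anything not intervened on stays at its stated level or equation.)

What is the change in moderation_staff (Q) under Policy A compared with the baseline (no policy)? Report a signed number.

184

Baseline:
  S = 157
  Y = 158
  Q = 215 − 3·157 − 4·158 = -888
Policy A (Y := 112):
  S = 157
  Y = 112
  Q = 215 − 3·157 − 4·112 = -704
Change in Q: -704 − (-888) = 184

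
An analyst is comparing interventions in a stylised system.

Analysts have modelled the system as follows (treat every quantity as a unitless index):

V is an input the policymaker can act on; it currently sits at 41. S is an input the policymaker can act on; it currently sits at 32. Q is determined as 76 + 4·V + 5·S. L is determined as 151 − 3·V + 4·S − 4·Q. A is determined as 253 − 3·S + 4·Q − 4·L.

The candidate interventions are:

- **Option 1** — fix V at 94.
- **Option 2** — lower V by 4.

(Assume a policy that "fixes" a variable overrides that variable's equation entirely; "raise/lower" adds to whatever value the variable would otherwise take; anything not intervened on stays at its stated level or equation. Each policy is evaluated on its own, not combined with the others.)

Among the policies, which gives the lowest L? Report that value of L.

Option 1 (V := 94):
  V = 94
  S = 32
  Q = 76 + 4·94 + 5·32 = 612
  L = 151 − 3·94 + 4·32 − 4·612 = -2451
Option 2 (V − 4):
  V = 41 − 4 = 37
  S = 32
  Q = 76 + 4·37 + 5·32 = 384
  L = 151 − 3·37 + 4·32 − 4·384 = -1368
Comparing — Option 1: L=-2451, Option 2: L=-1368. Lowest is -2451 (Option 1).

-2451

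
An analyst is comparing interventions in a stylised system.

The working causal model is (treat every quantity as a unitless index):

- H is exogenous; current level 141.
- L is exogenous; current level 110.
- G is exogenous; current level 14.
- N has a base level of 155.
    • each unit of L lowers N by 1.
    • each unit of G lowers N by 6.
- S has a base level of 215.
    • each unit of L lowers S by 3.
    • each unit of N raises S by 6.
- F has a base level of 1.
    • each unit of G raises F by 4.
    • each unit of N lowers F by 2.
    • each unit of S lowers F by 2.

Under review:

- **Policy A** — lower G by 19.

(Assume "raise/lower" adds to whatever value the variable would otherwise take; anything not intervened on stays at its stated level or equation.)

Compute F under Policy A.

-839

Policy A (G − 19):
  L = 110
  G = 14 − 19 = -5
  N = 155 − 110 − 6·(-5) = 75
  S = 215 − 3·110 + 6·75 = 335
  F = 1 + 4·(-5) − 2·75 − 2·335 = -839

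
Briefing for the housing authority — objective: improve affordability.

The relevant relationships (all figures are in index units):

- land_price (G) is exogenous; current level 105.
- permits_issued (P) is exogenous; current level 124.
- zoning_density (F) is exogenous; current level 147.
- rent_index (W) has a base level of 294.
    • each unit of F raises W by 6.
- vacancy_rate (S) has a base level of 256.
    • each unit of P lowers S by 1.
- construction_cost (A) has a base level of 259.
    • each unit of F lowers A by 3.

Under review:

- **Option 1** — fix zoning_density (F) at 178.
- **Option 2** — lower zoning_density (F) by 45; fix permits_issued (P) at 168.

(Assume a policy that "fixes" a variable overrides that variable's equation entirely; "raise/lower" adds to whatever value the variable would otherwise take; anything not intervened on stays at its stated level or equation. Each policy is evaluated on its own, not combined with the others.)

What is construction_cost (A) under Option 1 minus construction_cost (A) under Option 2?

-228

Option 1 (F := 178):
  F = 178
  A = 259 − 3·178 = -275
Option 2 (F − 45, P := 168):
  F = 147 − 45 = 102
  A = 259 − 3·102 = -47
A: -275 − (-47) = -228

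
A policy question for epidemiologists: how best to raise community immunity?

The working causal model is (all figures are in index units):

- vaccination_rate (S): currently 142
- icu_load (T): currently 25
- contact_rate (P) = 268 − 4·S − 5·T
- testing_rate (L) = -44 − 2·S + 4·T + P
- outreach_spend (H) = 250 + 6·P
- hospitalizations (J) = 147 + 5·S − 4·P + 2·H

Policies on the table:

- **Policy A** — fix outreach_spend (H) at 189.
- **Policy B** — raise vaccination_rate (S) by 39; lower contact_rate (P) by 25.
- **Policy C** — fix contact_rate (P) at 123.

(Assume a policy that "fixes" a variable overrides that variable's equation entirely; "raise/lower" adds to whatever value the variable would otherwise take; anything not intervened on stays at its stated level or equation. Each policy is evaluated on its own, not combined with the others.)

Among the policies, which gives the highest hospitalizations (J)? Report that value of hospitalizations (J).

2935

Policy A (H := 189):
  S = 142
  T = 25
  P = 268 − 4·142 − 5·25 = -425
  H = 189
  J = 147 + 5·142 − 4·(-425) + 2·189 = 2935
Policy B (S + 39, P − 25):
  S = 142 + 39 = 181
  T = 25
  P = 268 − 4·181 − 5·25 (−25 from intervention) = -606
  H = 250 + 6·(-606) = -3386
  J = 147 + 5·181 − 4·(-606) + 2·(-3386) = -3296
Policy C (P := 123):
  S = 142
  T = 25
  P = 123
  H = 250 + 6·123 = 988
  J = 147 + 5·142 − 4·123 + 2·988 = 2341
Comparing — Policy A: J=2935, Policy B: J=-3296, Policy C: J=2341. Highest is 2935 (Policy A).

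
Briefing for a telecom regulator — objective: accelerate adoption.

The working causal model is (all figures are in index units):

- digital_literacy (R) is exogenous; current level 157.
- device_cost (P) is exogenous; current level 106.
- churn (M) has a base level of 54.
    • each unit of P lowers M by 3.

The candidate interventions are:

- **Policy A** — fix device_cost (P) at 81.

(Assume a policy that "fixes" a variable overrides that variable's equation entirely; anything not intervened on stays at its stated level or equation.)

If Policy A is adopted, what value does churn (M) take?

-189

Policy A (P := 81):
  P = 81
  M = 54 − 3·81 = -189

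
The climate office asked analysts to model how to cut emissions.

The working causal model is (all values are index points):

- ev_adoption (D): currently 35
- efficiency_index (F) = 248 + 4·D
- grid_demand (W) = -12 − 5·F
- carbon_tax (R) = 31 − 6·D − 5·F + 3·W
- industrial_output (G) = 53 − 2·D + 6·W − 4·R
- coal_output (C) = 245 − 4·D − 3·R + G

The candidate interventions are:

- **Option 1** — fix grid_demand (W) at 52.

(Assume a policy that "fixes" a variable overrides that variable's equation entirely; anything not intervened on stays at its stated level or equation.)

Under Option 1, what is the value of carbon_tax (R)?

-1963

Option 1 (W := 52):
  D = 35
  F = 248 + 4·35 = 388
  W = 52
  R = 31 − 6·35 − 5·388 + 3·52 = -1963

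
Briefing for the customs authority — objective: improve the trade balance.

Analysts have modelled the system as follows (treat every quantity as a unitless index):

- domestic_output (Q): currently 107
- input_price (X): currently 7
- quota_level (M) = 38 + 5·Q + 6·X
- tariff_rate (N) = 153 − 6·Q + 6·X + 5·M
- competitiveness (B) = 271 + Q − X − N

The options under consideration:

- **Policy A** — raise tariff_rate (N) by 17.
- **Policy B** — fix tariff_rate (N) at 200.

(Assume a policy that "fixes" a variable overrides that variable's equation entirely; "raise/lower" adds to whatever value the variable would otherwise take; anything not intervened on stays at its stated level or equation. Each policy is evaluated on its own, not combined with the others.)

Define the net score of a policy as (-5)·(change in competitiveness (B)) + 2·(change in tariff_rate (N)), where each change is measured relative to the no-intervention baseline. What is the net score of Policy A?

119

Baseline:
  Q = 107
  X = 7
  M = 38 + 5·107 + 6·7 = 615
  N = 153 − 6·107 + 6·7 + 5·615 = 2628
  B = 271 + 107 − 7 − 2628 = -2257
Policy A (N + 17):
  Q = 107
  X = 7
  M = 38 + 5·107 + 6·7 = 615
  N = 153 − 6·107 + 6·7 + 5·615 (+17 from intervention) = 2645
  B = 271 + 107 − 7 − 2645 = -2274
ΔB = -2274 − (-2257) = -17; ΔN = 2645 − 2628 = 17
Score = (-5)·(-17) + 2·17 = 119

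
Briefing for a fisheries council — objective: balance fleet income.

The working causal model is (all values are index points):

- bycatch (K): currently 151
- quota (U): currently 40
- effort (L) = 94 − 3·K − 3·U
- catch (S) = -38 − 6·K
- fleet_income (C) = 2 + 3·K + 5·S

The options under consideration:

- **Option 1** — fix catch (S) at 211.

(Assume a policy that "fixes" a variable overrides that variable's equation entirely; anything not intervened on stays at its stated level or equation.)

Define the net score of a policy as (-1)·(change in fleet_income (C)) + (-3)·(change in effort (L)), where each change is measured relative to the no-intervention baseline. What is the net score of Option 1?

Baseline:
  K = 151
  U = 40
  L = 94 − 3·151 − 3·40 = -479
  S = -38 − 6·151 = -944
  C = 2 + 3·151 + 5·(-944) = -4265
Option 1 (S := 211):
  K = 151
  U = 40
  L = 94 − 3·151 − 3·40 = -479
  S = 211
  C = 2 + 3·151 + 5·211 = 1510
ΔC = 1510 − (-4265) = 5775; ΔL = -479 − (-479) = 0
Score = (-1)·5775 + (-3)·0 = -5775

-5775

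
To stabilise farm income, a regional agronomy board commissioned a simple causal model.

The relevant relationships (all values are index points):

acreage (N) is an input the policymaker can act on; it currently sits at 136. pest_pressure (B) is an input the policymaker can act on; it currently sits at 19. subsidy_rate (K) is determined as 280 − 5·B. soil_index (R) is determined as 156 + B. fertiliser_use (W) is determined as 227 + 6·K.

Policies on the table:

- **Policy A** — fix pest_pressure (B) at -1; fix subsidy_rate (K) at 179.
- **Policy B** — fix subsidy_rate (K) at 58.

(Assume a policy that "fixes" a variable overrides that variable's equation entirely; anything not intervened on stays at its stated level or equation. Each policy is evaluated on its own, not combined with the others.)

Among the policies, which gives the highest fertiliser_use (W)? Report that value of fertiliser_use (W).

1301

Policy A (B := -1, K := 179):
  B = -1
  K = 179
  W = 227 + 6·179 = 1301
Policy B (K := 58):
  B = 19
  K = 58
  W = 227 + 6·58 = 575
Comparing — Policy A: W=1301, Policy B: W=575. Highest is 1301 (Policy A).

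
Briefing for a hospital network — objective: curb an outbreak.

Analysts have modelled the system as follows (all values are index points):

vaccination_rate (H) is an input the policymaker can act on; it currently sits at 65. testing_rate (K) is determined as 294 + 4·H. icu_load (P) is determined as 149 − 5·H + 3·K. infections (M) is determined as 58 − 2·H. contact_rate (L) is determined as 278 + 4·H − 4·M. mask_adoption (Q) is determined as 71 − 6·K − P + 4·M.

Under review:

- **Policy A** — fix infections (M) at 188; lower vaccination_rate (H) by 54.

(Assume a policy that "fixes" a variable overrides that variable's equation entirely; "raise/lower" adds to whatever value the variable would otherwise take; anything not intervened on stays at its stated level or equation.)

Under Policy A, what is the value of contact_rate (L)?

Policy A (M := 188, H − 54):
  H = 65 − 54 = 11
  M = 188
  L = 278 + 4·11 − 4·188 = -430

-430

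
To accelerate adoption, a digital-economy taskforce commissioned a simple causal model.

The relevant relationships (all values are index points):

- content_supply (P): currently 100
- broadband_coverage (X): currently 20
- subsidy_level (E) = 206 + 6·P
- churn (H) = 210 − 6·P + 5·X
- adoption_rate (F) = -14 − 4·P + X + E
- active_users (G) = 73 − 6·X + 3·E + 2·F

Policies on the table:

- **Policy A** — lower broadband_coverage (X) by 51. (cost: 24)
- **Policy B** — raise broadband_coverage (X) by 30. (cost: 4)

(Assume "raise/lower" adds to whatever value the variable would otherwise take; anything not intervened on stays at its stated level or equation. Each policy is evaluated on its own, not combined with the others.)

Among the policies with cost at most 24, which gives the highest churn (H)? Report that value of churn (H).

-140

Policy A (X − 51):
  P = 100
  X = 20 − 51 = -31
  H = 210 − 6·100 + 5·(-31) = -545
Policy B (X + 30):
  P = 100
  X = 20 + 30 = 50
  H = 210 − 6·100 + 5·50 = -140
Comparing — Policy A: H=-545, Policy B: H=-140. Highest is -140 (Policy B).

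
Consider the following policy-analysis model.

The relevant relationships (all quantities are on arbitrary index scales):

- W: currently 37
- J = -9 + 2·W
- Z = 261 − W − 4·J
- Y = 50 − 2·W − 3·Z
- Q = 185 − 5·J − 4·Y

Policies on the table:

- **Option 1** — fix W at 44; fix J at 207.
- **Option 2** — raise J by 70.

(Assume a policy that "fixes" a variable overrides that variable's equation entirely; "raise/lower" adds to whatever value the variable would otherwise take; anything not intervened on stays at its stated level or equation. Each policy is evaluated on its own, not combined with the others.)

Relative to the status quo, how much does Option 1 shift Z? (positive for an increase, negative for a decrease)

Baseline:
  W = 37
  J = -9 + 2·37 = 65
  Z = 261 − 37 − 4·65 = -36
Option 1 (W := 44, J := 207):
  W = 44
  J = 207
  Z = 261 − 44 − 4·207 = -611
Change in Z: -611 − (-36) = -575

-575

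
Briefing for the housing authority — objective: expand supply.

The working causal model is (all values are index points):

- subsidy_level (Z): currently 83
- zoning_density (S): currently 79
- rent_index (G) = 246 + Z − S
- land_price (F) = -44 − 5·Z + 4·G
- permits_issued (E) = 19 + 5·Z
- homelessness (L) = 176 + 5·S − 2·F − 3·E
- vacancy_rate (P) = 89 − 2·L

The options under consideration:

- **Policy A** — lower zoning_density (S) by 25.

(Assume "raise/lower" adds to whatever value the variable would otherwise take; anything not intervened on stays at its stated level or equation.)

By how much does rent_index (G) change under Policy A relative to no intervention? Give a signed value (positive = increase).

Baseline:
  Z = 83
  S = 79
  G = 246 + 83 − 79 = 250
Policy A (S − 25):
  Z = 83
  S = 79 − 25 = 54
  G = 246 + 83 − 54 = 275
Change in G: 275 − 250 = 25

25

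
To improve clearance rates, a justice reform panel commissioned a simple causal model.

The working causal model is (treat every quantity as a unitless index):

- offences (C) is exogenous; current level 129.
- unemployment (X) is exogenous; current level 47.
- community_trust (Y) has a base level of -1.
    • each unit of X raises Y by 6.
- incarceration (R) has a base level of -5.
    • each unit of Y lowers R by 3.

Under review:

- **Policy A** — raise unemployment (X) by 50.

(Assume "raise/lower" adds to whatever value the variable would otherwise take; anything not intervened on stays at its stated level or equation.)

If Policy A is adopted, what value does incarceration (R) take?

-1748

Policy A (X + 50):
  X = 47 + 50 = 97
  Y = -1 + 6·97 = 581
  R = -5 − 3·581 = -1748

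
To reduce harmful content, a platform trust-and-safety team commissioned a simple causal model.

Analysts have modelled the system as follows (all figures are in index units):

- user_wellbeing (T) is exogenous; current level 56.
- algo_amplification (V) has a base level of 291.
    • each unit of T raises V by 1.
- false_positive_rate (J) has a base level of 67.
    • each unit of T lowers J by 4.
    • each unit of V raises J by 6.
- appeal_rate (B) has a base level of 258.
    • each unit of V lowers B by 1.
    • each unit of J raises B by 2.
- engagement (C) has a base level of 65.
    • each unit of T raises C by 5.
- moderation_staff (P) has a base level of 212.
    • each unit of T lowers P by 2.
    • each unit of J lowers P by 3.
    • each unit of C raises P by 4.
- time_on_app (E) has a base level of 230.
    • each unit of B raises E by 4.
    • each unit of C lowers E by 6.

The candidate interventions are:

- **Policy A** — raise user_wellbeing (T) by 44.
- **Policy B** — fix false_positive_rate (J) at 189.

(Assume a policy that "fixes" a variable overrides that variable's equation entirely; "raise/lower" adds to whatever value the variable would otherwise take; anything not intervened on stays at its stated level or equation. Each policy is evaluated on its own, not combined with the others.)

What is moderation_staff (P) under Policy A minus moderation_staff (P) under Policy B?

Policy A (T + 44):
  T = 56 + 44 = 100
  V = 291 + 100 = 391
  J = 67 − 4·100 + 6·391 = 2013
  C = 65 + 5·100 = 565
  P = 212 − 2·100 − 3·2013 + 4·565 = -3767
Policy B (J := 189):
  T = 56
  V = 291 + 56 = 347
  J = 189
  C = 65 + 5·56 = 345
  P = 212 − 2·56 − 3·189 + 4·345 = 913
P: -3767 − 913 = -4680

-4680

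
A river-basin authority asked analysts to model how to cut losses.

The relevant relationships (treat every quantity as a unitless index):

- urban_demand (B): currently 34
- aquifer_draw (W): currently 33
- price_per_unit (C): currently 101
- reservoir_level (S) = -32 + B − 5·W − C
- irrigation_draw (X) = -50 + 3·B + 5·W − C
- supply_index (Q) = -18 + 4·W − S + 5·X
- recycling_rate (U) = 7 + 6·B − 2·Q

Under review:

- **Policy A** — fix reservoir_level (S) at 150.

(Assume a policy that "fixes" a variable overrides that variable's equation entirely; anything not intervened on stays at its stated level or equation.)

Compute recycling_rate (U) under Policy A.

-877

Policy A (S := 150):
  B = 34
  W = 33
  C = 101
  S = 150
  X = -50 + 3·34 + 5·33 − 101 = 116
  Q = -18 + 4·33 − 150 + 5·116 = 544
  U = 7 + 6·34 − 2·544 = -877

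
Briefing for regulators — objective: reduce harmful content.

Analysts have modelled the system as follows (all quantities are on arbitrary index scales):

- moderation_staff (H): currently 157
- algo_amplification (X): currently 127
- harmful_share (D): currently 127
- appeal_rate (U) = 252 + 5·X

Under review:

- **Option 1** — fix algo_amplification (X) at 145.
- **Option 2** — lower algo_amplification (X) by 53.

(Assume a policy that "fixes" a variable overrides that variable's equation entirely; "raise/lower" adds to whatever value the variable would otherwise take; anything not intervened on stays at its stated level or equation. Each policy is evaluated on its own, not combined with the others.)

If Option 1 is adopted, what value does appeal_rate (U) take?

Option 1 (X := 145):
  X = 145
  U = 252 + 5·145 = 977

977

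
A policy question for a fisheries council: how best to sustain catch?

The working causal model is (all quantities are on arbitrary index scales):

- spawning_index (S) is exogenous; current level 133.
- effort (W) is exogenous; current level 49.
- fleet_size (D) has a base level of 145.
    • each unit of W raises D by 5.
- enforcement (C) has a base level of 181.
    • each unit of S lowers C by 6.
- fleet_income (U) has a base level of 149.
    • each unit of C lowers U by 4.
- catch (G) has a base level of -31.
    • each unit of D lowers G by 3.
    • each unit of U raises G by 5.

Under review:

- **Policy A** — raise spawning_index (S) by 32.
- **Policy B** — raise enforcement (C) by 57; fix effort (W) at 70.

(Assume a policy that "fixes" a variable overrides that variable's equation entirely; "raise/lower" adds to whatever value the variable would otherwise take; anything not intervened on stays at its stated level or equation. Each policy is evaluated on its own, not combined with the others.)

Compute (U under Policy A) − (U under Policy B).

Policy A (S + 32):
  S = 133 + 32 = 165
  C = 181 − 6·165 = -809
  U = 149 − 4·(-809) = 3385
Policy B (C + 57, W := 70):
  S = 133
  C = 181 − 6·133 (+57 from intervention) = -560
  U = 149 − 4·(-560) = 2389
U: 3385 − 2389 = 996

996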